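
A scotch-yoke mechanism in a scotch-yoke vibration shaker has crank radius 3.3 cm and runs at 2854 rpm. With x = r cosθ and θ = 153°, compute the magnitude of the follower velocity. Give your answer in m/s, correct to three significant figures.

ω = 298.9 rad/s (from 2854 rpm).
x = r cosθ ⇒ ẋ = −rω sinθ.
|v| = rω|sinθ| = 0.033·298.9·|sin 153°| = 4.4776 m/s.

4.48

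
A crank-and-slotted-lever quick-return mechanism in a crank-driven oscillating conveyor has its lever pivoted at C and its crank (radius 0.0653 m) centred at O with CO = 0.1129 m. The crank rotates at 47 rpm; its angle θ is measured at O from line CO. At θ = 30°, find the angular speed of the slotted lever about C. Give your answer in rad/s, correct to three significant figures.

ω = 4.922 rad/s (from 47 rpm).
Crank pin A relative to C: A = (d + r cosθ, r sinθ); lever angle φ = atan2(r sinθ, d + r cosθ).
Differentiating tanφ: φ̇ = rω(d cosθ + r)/(d² + r² + 2dr cosθ).
d² + r² + 2dr cosθ = |CA|² = 0.0297798 m²;  d cosθ + r = +0.16307 m.
|ω_lever| = |0.0653·4.922·+0.16307| / 0.0297798 = 1.76 rad/s.

1.76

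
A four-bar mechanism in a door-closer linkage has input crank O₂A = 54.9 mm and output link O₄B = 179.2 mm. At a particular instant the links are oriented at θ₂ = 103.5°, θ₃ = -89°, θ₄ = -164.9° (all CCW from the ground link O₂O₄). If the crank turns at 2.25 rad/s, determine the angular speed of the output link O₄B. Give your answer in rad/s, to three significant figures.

ω₂ = 2.25 rad/s
Differentiating the loop-closure r₂e^{iθ₂}+r₃e^{iθ₃}=r₁+r₄e^{iθ₄} gives r₂ω₂e^{iθ₂}+r₃ω₃e^{iθ₃}=r₄ω₄e^{iθ₄}.
Eliminating the other unknown: ω₄ = r₂ω₂ sin(θ₂−θ₃) / [r₄ sin(θ₄−θ₃)].
Numerator sine = -0.21644; denominator sine = -0.96987.
Result = 0.0549·2.25·(-0.21644) / (0.1792·(-0.96987)) = +0.15383 rad/s; magnitude 0.15383 rad/s.

0.154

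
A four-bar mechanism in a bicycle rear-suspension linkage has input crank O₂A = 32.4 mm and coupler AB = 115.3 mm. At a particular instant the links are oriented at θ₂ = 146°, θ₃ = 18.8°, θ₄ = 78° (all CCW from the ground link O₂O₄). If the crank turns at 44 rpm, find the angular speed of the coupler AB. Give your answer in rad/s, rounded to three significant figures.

ω₂ = 4.608 rad/s (from 44 rpm).
Differentiating the loop-closure r₂e^{iθ₂}+r₃e^{iθ₃}=r₁+r₄e^{iθ₄} gives r₂ω₂e^{iθ₂}+r₃ω₃e^{iθ₃}=r₄ω₄e^{iθ₄}.
Eliminating the other unknown: ω₃ = r₂ω₂ sin(θ₄−θ₂) / [r₃ sin(θ₃−θ₄)].
Numerator sine = -0.92718; denominator sine = -0.85896.
Result = 0.0324·4.608·(-0.92718) / (0.1153·(-0.85896)) = +1.3976 rad/s; magnitude 1.3976 rad/s.

1.40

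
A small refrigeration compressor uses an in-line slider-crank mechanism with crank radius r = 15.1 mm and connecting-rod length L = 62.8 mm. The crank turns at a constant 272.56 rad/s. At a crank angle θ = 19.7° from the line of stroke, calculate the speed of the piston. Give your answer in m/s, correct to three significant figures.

1.70

ω = 272.6 rad/s
For an in-line slider-crank, x = r cosθ + √(L² − r² sin²θ), so v = −rω sinθ·[1 + r cosθ/√(L² − r² sin²θ)].
With r = 0.0151 m, L = 0.0628 m, θ = 19.7°: √(L² − r² sin²θ) = 0.062593 m.
v = −0.0151·272.6·0.33710·[1 + 0.0151·0.94147/0.062593] = -1.7025 m/s.
|v| = 1.7025 m/s.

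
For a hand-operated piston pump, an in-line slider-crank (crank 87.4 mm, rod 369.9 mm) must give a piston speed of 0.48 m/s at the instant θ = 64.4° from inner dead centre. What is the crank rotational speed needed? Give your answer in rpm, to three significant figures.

52.7

For an in-line slider-crank, |v_piston| = rω|sinθ|·[1 + r cosθ/√(L² − r² sin²θ)].
With r = 0.0874 m, L = 0.3699 m, θ = 64.4°: the bracketed kinematic factor |dx/dθ| = 0.087056 m.
ω = v/|dx/dθ| = 0.48/0.087056 = 5.5137 rad/s.
N = 60ω/(2π) = 52.652 rpm.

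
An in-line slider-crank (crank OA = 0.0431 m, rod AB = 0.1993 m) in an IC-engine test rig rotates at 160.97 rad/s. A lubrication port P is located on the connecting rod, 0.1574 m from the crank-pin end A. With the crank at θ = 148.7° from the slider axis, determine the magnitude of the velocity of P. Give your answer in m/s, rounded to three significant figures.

ω = 161 rad/s.  Crank-pin speed |V_A| = rω = 6.9378 m/s, perpendicular to OA.
Rod angle: sinφ = −(r/L) sinθ ⇒ φ = -6.451°; ω_rod = −rω cosθ/√(L²−r²sin²θ) = +29.934 rad/s.
V_P = V_A + ω_rod × AP, with AP = 0.1574 m along the rod.
Components: V_Px = −rω sinθ − a·ω_rod·sinφ = -3.075 m/s;  V_Py = rω cosθ + a·ω_rod·cosφ = -1.2463 m/s.
|V_P| = √(V_Px² + V_Py²) = 3.3179 m/s.

3.32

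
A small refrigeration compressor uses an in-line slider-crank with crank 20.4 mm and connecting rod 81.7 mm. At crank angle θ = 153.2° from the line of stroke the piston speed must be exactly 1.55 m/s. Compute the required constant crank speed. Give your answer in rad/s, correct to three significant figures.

For an in-line slider-crank, |v_piston| = rω|sinθ|·[1 + r cosθ/√(L² − r² sin²θ)].
With r = 0.0204 m, L = 0.0817 m, θ = 153.2°: the bracketed kinematic factor |dx/dθ| = 0.0071348 m.
ω = v/|dx/dθ| = 1.55/0.0071348 = 217.24 rad/s.

217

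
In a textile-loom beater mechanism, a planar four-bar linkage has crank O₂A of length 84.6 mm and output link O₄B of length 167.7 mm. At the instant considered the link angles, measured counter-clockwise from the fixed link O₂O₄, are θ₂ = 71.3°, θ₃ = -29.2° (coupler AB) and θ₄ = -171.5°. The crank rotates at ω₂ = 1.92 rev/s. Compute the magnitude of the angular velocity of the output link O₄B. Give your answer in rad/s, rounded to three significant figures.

9.79

ω₂ = 12.06 rad/s (from 1.92 rev/s).
Differentiating the loop-closure r₂e^{iθ₂}+r₃e^{iθ₃}=r₁+r₄e^{iθ₄} gives r₂ω₂e^{iθ₂}+r₃ω₃e^{iθ₃}=r₄ω₄e^{iθ₄}.
Eliminating the other unknown: ω₄ = r₂ω₂ sin(θ₂−θ₃) / [r₄ sin(θ₄−θ₃)].
Numerator sine = +0.98325; denominator sine = -0.61153.
Result = 0.0846·12.06·(+0.98325) / (0.1677·(-0.61153)) = -9.7852 rad/s; magnitude 9.7852 rad/s.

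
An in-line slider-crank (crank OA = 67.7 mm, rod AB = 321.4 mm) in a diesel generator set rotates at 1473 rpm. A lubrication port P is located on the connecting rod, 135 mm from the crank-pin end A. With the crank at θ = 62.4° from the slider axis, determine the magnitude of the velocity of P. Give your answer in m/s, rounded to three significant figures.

ω = 154.3 rad/s.  Crank-pin speed |V_A| = rω = 10.443 m/s, perpendicular to OA.
Rod angle: sinφ = −(r/L) sinθ ⇒ φ = -10.759°; ω_rod = −rω cosθ/√(L²−r²sin²θ) = -15.323 rad/s.
V_P = V_A + ω_rod × AP, with AP = 0.135 m along the rod.
Components: V_Px = −rω sinθ − a·ω_rod·sinφ = -9.6407 m/s;  V_Py = rω cosθ + a·ω_rod·cosφ = +2.8059 m/s.
|V_P| = √(V_Px² + V_Py²) = 10.041 m/s.

10.0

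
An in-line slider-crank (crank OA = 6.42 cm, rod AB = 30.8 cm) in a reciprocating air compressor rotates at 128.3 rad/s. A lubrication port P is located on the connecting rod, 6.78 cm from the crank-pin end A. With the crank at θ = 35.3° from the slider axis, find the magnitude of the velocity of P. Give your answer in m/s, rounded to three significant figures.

ω = 128.3 rad/s.  Crank-pin speed |V_A| = rω = 8.2369 m/s, perpendicular to OA.
Rod angle: sinφ = −(r/L) sinθ ⇒ φ = -6.918°; ω_rod = −rω cosθ/√(L²−r²sin²θ) = -21.986 rad/s.
V_P = V_A + ω_rod × AP, with AP = 0.0678 m along the rod.
Components: V_Px = −rω sinθ − a·ω_rod·sinφ = -4.9393 m/s;  V_Py = rω cosθ + a·ω_rod·cosφ = +5.2426 m/s.
|V_P| = √(V_Px² + V_Py²) = 7.2029 m/s.

7.20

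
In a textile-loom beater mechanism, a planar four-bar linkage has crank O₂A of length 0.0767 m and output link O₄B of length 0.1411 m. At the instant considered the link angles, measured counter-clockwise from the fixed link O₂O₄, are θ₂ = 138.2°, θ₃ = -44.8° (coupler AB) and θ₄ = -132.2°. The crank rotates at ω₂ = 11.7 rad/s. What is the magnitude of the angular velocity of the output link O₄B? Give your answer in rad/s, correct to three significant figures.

ω₂ = 11.7 rad/s
Differentiating the loop-closure r₂e^{iθ₂}+r₃e^{iθ₃}=r₁+r₄e^{iθ₄} gives r₂ω₂e^{iθ₂}+r₃ω₃e^{iθ₃}=r₄ω₄e^{iθ₄}.
Eliminating the other unknown: ω₄ = r₂ω₂ sin(θ₂−θ₃) / [r₄ sin(θ₄−θ₃)].
Numerator sine = -0.05234; denominator sine = -0.99897.
Result = 0.0767·11.7·(-0.05234) / (0.1411·(-0.99897)) = +0.3332 rad/s; magnitude 0.3332 rad/s.

0.333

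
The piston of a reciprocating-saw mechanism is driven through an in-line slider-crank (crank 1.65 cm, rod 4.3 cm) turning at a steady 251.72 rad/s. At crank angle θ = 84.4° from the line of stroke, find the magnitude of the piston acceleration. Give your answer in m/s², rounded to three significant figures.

323

ω = 251.7 rad/s
x(θ) = r cosθ + √(L² − r² sin²θ); with ω constant, a = ω²·d²x/dθ².
d²x/dθ² = −r cosθ − r²(cos2θ)/√u − r⁴ sin²2θ/(4u^{3/2}),  u = L² − r² sin²θ = 0.00157934 m².
Substituting r = 0.0165 m, L = 0.043 m, θ = 84.4°: d²x/dθ² = +0.0050989 m.
a = ω²·d²x/dθ² = (251.7)²·(+0.0050989) = +323.08 m/s²;  |a| = 323.08 m/s².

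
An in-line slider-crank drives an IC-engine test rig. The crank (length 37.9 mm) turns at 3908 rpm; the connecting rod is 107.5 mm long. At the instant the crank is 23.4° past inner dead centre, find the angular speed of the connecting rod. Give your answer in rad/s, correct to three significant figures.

ω = 409.2 rad/s (converted from 3908 rpm).
The rod makes angle φ with the slider axis where L sinφ = r sinθ; differentiating, L cosφ·φ̇ = r ω cosθ.
L cosφ = √(L² − r² sin²θ) = 0.10644 m.
|ω_rod| = r ω |cosθ| / √(L² − r² sin²θ) = 0.0379·409.2·0.91775/0.10644 = 133.73 rad/s.

134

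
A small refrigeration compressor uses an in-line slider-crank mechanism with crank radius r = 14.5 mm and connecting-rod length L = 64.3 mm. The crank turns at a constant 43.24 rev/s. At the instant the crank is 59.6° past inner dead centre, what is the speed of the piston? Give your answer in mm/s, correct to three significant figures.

3790

ω = 2π·43.2 = 271.7 rad/s
For an in-line slider-crank, x = r cosθ + √(L² − r² sin²θ), so v = −rω sinθ·[1 + r cosθ/√(L² − r² sin²θ)].
With r = 0.0145 m, L = 0.0643 m, θ = 59.6°: √(L² − r² sin²θ) = 0.063072 m.
v = −0.0145·271.7·0.86251·[1 + 0.0145·0.50603/0.063072] = -3.7931 m/s.
|v| = 3.7931 m/s = 3793.1 mm/s.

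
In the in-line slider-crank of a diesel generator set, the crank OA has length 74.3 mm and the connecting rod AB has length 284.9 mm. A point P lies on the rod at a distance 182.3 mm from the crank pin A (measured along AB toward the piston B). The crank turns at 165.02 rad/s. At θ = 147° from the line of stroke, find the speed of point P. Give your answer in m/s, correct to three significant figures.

ω = 165 rad/s.  Crank-pin speed |V_A| = rω = 12.261 m/s, perpendicular to OA.
Rod angle: sinφ = −(r/L) sinθ ⇒ φ = -8.166°; ω_rod = −rω cosθ/√(L²−r²sin²θ) = +36.463 rad/s.
V_P = V_A + ω_rod × AP, with AP = 0.1823 m along the rod.
Components: V_Px = −rω sinθ − a·ω_rod·sinφ = -5.7337 m/s;  V_Py = rω cosθ + a·ω_rod·cosφ = -3.7032 m/s.
|V_P| = √(V_Px² + V_Py²) = 6.8256 m/s.

6.83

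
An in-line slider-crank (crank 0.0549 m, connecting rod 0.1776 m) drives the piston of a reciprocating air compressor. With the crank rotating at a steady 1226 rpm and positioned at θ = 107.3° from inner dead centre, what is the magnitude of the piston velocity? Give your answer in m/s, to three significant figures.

6.08

ω = 2π·1226/60 = 128.4 rad/s
For an in-line slider-crank, x = r cosθ + √(L² − r² sin²θ), so v = −rω sinθ·[1 + r cosθ/√(L² − r² sin²θ)].
With r = 0.0549 m, L = 0.1776 m, θ = 107.3°: √(L² − r² sin²θ) = 0.16969 m.
v = −0.0549·128.4·0.95476·[1 + 0.0549·-0.29737/0.16969] = -6.0821 m/s.
|v| = 6.0821 m/s.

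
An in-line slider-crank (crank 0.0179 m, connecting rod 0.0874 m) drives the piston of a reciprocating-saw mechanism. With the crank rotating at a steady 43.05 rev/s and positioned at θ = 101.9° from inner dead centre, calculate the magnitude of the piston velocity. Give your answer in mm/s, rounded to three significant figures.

4530

ω = 2π·43 = 270.5 rad/s
For an in-line slider-crank, x = r cosθ + √(L² − r² sin²θ), so v = −rω sinθ·[1 + r cosθ/√(L² − r² sin²θ)].
With r = 0.0179 m, L = 0.0874 m, θ = 101.9°: √(L² − r² sin²θ) = 0.085627 m.
v = −0.0179·270.5·0.97851·[1 + 0.0179·-0.20620/0.085627] = -4.5335 m/s.
|v| = 4.5335 m/s = 4533.5 mm/s.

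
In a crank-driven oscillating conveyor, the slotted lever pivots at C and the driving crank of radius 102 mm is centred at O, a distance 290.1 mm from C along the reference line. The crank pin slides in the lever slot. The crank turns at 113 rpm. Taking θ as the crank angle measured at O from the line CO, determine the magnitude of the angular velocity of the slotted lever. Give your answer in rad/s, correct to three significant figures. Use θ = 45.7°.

2.71

ω = 11.83 rad/s (from 113 rpm).
Crank pin A relative to C: A = (d + r cosθ, r sinθ); lever angle φ = atan2(r sinθ, d + r cosθ).
Differentiating tanφ: φ̇ = rω(d cosθ + r)/(d² + r² + 2dr cosθ).
d² + r² + 2dr cosθ = |CA|² = 0.135895 m²;  d cosθ + r = +0.30461 m.
|ω_lever| = |0.102·11.83·+0.30461| / 0.135895 = 2.7055 rad/s.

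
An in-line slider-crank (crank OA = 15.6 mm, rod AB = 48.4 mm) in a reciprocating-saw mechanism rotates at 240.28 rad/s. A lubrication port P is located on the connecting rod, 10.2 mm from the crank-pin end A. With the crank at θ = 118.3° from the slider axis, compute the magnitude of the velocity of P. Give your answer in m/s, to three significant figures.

3.48

ω = 240.3 rad/s.  Crank-pin speed |V_A| = rω = 3.7484 m/s, perpendicular to OA.
Rod angle: sinφ = −(r/L) sinθ ⇒ φ = -16.487°; ω_rod = −rω cosθ/√(L²−r²sin²θ) = +38.29 rad/s.
V_P = V_A + ω_rod × AP, with AP = 0.0102 m along the rod.
Components: V_Px = −rω sinθ − a·ω_rod·sinφ = -3.1895 m/s;  V_Py = rω cosθ + a·ω_rod·cosφ = -1.4026 m/s.
|V_P| = √(V_Px² + V_Py²) = 3.4843 m/s.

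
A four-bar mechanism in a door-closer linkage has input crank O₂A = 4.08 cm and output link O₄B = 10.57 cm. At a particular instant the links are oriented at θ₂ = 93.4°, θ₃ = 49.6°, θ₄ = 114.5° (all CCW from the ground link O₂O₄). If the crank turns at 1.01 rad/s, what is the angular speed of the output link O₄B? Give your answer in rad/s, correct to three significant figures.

ω₂ = 1.01 rad/s
Differentiating the loop-closure r₂e^{iθ₂}+r₃e^{iθ₃}=r₁+r₄e^{iθ₄} gives r₂ω₂e^{iθ₂}+r₃ω₃e^{iθ₃}=r₄ω₄e^{iθ₄}.
Eliminating the other unknown: ω₄ = r₂ω₂ sin(θ₂−θ₃) / [r₄ sin(θ₄−θ₃)].
Numerator sine = +0.69214; denominator sine = +0.90557.
Result = 0.0408·1.01·(+0.69214) / (0.1057·(+0.90557)) = +0.29798 rad/s; magnitude 0.29798 rad/s.

0.298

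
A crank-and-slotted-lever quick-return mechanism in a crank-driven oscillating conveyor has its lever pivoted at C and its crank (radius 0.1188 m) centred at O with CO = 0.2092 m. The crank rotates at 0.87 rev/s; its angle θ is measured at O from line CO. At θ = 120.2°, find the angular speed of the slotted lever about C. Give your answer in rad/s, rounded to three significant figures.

0.268

ω = 5.466 rad/s (from 0.87 rev/s).
Crank pin A relative to C: A = (d + r cosθ, r sinθ); lever angle φ = atan2(r sinθ, d + r cosθ).
Differentiating tanφ: φ̇ = rω(d cosθ + r)/(d² + r² + 2dr cosθ).
d² + r² + 2dr cosθ = |CA|² = 0.032875 m²;  d cosθ + r = +0.013568 m.
|ω_lever| = |0.1188·5.466·+0.013568| / 0.032875 = 0.26802 rad/s.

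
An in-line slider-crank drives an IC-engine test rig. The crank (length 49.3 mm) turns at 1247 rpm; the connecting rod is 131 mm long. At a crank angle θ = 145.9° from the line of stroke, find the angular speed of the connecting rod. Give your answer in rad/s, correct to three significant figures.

41.6

ω = 130.6 rad/s (converted from 1247 rpm).
The rod makes angle φ with the slider axis where L sinφ = r sinθ; differentiating, L cosφ·φ̇ = r ω cosθ.
L cosφ = √(L² − r² sin²θ) = 0.12805 m.
|ω_rod| = r ω |cosθ| / √(L² − r² sin²θ) = 0.0493·130.6·0.82806/0.12805 = 41.631 rad/s.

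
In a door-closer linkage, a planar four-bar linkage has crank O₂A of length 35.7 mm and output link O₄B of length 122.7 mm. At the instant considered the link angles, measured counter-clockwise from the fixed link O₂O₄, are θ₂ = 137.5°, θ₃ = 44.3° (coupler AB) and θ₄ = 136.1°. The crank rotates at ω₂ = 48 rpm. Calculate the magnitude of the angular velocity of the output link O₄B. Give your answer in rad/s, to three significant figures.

ω₂ = 5.027 rad/s (from 48 rpm).
Differentiating the loop-closure r₂e^{iθ₂}+r₃e^{iθ₃}=r₁+r₄e^{iθ₄} gives r₂ω₂e^{iθ₂}+r₃ω₃e^{iθ₃}=r₄ω₄e^{iθ₄}.
Eliminating the other unknown: ω₄ = r₂ω₂ sin(θ₂−θ₃) / [r₄ sin(θ₄−θ₃)].
Numerator sine = +0.99844; denominator sine = +0.99951.
Result = 0.0357·5.027·(+0.99844) / (0.1227·(+0.99951)) = +1.4609 rad/s; magnitude 1.4609 rad/s.

1.46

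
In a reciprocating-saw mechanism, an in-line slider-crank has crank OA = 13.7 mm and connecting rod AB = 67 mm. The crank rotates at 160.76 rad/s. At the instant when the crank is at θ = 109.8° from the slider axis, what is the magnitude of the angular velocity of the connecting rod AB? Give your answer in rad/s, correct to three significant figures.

11.3

ω = 160.8 rad/s
The rod makes angle φ with the slider axis where L sinφ = r sinθ; differentiating, L cosφ·φ̇ = r ω cosθ.
L cosφ = √(L² − r² sin²θ) = 0.065748 m.
|ω_rod| = r ω |cosθ| / √(L² − r² sin²θ) = 0.0137·160.8·0.33874/0.065748 = 11.347 rad/s.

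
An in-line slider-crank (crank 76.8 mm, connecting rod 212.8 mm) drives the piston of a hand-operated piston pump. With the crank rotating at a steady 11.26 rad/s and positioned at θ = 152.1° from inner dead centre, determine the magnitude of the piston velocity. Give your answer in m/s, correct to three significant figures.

0.274

ω = 11.26 rad/s
For an in-line slider-crank, x = r cosθ + √(L² − r² sin²θ), so v = −rω sinθ·[1 + r cosθ/√(L² − r² sin²θ)].
With r = 0.0768 m, L = 0.2128 m, θ = 152.1°: √(L² − r² sin²θ) = 0.20974 m.
v = −0.0768·11.26·0.46793·[1 + 0.0768·-0.88377/0.20974] = -0.27371 m/s.
|v| = 0.27371 m/s.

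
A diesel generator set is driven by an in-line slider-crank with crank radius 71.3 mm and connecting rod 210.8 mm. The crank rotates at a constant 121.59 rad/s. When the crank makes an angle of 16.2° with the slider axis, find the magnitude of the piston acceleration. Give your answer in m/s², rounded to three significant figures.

1320

ω = 121.6 rad/s
x(θ) = r cosθ + √(L² − r² sin²θ); with ω constant, a = ω²·d²x/dθ².
d²x/dθ² = −r cosθ − r²(cos2θ)/√u − r⁴ sin²2θ/(4u^{3/2}),  u = L² − r² sin²θ = 0.0440409 m².
Substituting r = 0.0713 m, L = 0.2108 m, θ = 16.2°: d²x/dθ² = -0.089123 m.
a = ω²·d²x/dθ² = (121.6)²·(-0.089123) = -1317.6 m/s²;  |a| = 1317.6 m/s².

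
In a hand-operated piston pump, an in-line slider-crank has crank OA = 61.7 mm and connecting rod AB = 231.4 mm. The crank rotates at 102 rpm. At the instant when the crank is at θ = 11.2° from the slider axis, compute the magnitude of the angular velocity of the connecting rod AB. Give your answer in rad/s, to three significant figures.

2.80

ω = 10.68 rad/s (converted from 102 rpm).
The rod makes angle φ with the slider axis where L sinφ = r sinθ; differentiating, L cosφ·φ̇ = r ω cosθ.
L cosφ = √(L² − r² sin²θ) = 0.23109 m.
|ω_rod| = r ω |cosθ| / √(L² − r² sin²θ) = 0.0617·10.68·0.98096/0.23109 = 2.7976 rad/s.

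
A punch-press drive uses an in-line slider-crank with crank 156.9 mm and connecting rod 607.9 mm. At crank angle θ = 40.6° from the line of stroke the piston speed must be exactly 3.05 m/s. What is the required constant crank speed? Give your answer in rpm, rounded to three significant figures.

For an in-line slider-crank, |v_piston| = rω|sinθ|·[1 + r cosθ/√(L² − r² sin²θ)].
With r = 0.1569 m, L = 0.6079 m, θ = 40.6°: the bracketed kinematic factor |dx/dθ| = 0.1224 m.
ω = v/|dx/dθ| = 3.05/0.1224 = 24.917 rad/s.
N = 60ω/(2π) = 237.94 rpm.

238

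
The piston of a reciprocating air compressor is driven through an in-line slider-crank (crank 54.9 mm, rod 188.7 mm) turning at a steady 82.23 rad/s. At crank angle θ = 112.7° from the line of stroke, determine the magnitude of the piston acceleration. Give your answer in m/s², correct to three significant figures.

221

ω = 82.23 rad/s
x(θ) = r cosθ + √(L² − r² sin²θ); with ω constant, a = ω²·d²x/dθ².
d²x/dθ² = −r cosθ − r²(cos2θ)/√u − r⁴ sin²2θ/(4u^{3/2}),  u = L² − r² sin²θ = 0.0330425 m².
Substituting r = 0.0549 m, L = 0.1887 m, θ = 112.7°: d²x/dθ² = +0.032637 m.
a = ω²·d²x/dθ² = (82.23)²·(+0.032637) = +220.68 m/s²;  |a| = 220.68 m/s².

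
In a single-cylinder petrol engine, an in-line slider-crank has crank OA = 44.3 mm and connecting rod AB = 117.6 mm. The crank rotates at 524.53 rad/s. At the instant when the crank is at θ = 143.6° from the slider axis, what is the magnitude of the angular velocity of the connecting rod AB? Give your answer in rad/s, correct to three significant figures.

ω = 524.5 rad/s
The rod makes angle φ with the slider axis where L sinφ = r sinθ; differentiating, L cosφ·φ̇ = r ω cosθ.
L cosφ = √(L² − r² sin²θ) = 0.11462 m.
|ω_rod| = r ω |cosθ| / √(L² − r² sin²θ) = 0.0443·524.5·0.80489/0.11462 = 163.17 rad/s.

163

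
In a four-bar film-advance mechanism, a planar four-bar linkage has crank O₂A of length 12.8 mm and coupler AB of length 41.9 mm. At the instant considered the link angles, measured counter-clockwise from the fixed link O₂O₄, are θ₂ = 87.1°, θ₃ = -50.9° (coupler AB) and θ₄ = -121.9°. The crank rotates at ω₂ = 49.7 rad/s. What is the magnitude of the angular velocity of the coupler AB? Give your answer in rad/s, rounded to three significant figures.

7.78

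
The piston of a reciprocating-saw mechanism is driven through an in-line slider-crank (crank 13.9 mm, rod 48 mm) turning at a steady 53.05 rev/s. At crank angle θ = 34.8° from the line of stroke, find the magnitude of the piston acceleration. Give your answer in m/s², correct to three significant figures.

ω = 2π·53 = 333.3 rad/s
x(θ) = r cosθ + √(L² − r² sin²θ); with ω constant, a = ω²·d²x/dθ².
d²x/dθ² = −r cosθ − r²(cos2θ)/√u − r⁴ sin²2θ/(4u^{3/2}),  u = L² − r² sin²θ = 0.00224107 m².
Substituting r = 0.0139 m, L = 0.048 m, θ = 34.8°: d²x/dθ² = -0.012914 m.
a = ω²·d²x/dθ² = (333.3)²·(-0.012914) = -1434.8 m/s²;  |a| = 1434.8 m/s².

1430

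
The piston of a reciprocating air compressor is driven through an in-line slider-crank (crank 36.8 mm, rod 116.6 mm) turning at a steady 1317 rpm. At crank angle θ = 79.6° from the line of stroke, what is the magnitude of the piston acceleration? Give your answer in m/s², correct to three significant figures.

ω = 2π·1317/60 = 137.9 rad/s
x(θ) = r cosθ + √(L² − r² sin²θ); with ω constant, a = ω²·d²x/dθ².
d²x/dθ² = −r cosθ − r²(cos2θ)/√u − r⁴ sin²2θ/(4u^{3/2}),  u = L² − r² sin²θ = 0.0122855 m².
Substituting r = 0.0368 m, L = 0.1166 m, θ = 79.6°: d²x/dθ² = +0.0047361 m.
a = ω²·d²x/dθ² = (137.9)²·(+0.0047361) = +90.085 m/s²;  |a| = 90.085 m/s².

90.1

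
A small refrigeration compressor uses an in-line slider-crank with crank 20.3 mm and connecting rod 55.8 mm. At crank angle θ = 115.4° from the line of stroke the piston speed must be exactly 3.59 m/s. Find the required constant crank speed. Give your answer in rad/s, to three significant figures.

For an in-line slider-crank, |v_piston| = rω|sinθ|·[1 + r cosθ/√(L² − r² sin²θ)].
With r = 0.0203 m, L = 0.0558 m, θ = 115.4°: the bracketed kinematic factor |dx/dθ| = 0.015308 m.
ω = v/|dx/dθ| = 3.59/0.015308 = 234.52 rad/s.

235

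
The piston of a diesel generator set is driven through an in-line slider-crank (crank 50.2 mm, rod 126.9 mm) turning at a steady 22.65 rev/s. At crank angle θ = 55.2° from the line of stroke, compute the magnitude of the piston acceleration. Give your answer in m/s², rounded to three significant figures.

ω = 2π·22.6 = 142.3 rad/s
x(θ) = r cosθ + √(L² − r² sin²θ); with ω constant, a = ω²·d²x/dθ².
d²x/dθ² = −r cosθ − r²(cos2θ)/√u − r⁴ sin²2θ/(4u^{3/2}),  u = L² − r² sin²θ = 0.0144044 m².
Substituting r = 0.0502 m, L = 0.1269 m, θ = 55.2°: d²x/dθ² = -0.022138 m.
a = ω²·d²x/dθ² = (142.3)²·(-0.022138) = -448.36 m/s²;  |a| = 448.36 m/s².

448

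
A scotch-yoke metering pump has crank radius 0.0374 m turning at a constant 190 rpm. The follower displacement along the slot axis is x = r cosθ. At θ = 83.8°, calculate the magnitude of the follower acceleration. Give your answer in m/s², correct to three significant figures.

ω = 19.9 rad/s (from 190 rpm).
x = r cosθ ⇒ ẍ = −rω² cosθ (ω constant).
|a| = rω²|cosθ| = 0.0374·(19.9)²·|cos 83.8°| = 1.599 m/s².

1.60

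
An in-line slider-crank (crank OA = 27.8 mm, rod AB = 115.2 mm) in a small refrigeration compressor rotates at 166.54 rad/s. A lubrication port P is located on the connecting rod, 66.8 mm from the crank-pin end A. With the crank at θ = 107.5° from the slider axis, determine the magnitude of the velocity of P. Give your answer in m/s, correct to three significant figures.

ω = 166.5 rad/s.  Crank-pin speed |V_A| = rω = 4.6298 m/s, perpendicular to OA.
Rod angle: sinφ = −(r/L) sinθ ⇒ φ = -13.306°; ω_rod = −rω cosθ/√(L²−r²sin²θ) = +12.419 rad/s.
V_P = V_A + ω_rod × AP, with AP = 0.0668 m along the rod.
Components: V_Px = −rω sinθ − a·ω_rod·sinφ = -4.2246 m/s;  V_Py = rω cosθ + a·ω_rod·cosφ = -0.58492 m/s.
|V_P| = √(V_Px² + V_Py²) = 4.2649 m/s.

4.26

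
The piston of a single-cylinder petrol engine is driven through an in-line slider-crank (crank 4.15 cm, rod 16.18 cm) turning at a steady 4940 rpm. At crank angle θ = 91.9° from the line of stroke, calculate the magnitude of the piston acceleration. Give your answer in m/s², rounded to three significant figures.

ω = 2π·4940/60 = 517.3 rad/s
x(θ) = r cosθ + √(L² − r² sin²θ); with ω constant, a = ω²·d²x/dθ².
d²x/dθ² = −r cosθ − r²(cos2θ)/√u − r⁴ sin²2θ/(4u^{3/2}),  u = L² − r² sin²θ = 0.0244589 m².
Substituting r = 0.0415 m, L = 0.1618 m, θ = 91.9°: d²x/dθ² = +0.012363 m.
a = ω²·d²x/dθ² = (517.3)²·(+0.012363) = +3308.6 m/s²;  |a| = 3308.6 m/s².

3310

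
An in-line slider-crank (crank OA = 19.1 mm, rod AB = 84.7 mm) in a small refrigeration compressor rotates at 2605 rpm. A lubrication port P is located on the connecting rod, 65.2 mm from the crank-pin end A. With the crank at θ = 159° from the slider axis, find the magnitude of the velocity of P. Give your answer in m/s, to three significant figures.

ω = 272.8 rad/s.  Crank-pin speed |V_A| = rω = 5.2104 m/s, perpendicular to OA.
Rod angle: sinφ = −(r/L) sinθ ⇒ φ = -4.635°; ω_rod = −rω cosθ/√(L²−r²sin²θ) = +57.618 rad/s.
V_P = V_A + ω_rod × AP, with AP = 0.0652 m along the rod.
Components: V_Px = −rω sinθ − a·ω_rod·sinφ = -1.5636 m/s;  V_Py = rω cosθ + a·ω_rod·cosφ = -1.1199 m/s.
|V_P| = √(V_Px² + V_Py²) = 1.9233 m/s.

1.92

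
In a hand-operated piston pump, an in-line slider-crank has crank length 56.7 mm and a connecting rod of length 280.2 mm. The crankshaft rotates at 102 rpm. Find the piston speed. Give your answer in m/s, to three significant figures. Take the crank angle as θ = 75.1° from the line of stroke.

ω = 2π·102/60 = 10.68 rad/s
For an in-line slider-crank, x = r cosθ + √(L² − r² sin²θ), so v = −rω sinθ·[1 + r cosθ/√(L² − r² sin²θ)].
With r = 0.0567 m, L = 0.2802 m, θ = 75.1°: √(L² − r² sin²θ) = 0.27479 m.
v = −0.0567·10.68·0.96638·[1 + 0.0567·0.25713/0.27479] = -0.61632 m/s.
|v| = 0.61632 m/s.

0.616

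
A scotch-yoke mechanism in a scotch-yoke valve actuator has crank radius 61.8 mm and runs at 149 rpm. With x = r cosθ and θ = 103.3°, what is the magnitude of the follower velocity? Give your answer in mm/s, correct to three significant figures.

938

ω = 15.6 rad/s (from 149 rpm).
x = r cosθ ⇒ ẋ = −rω sinθ.
|v| = rω|sinθ| = 0.0618·15.6·|sin 103.3°| = 0.93842 m/s = 938.42 mm/s.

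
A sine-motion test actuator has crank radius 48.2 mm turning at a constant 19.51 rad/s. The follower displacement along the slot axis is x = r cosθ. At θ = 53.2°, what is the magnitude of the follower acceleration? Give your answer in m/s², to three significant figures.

ω = 19.51 rad/s
x = r cosθ ⇒ ẍ = −rω² cosθ (ω constant).
|a| = rω²|cosθ| = 0.0482·(19.51)²·|cos 53.2°| = 10.99 m/s².

11.0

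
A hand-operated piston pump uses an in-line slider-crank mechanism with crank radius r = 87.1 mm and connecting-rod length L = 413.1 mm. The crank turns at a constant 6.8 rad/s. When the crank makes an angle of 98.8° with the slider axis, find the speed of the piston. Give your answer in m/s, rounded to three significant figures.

ω = 6.8 rad/s
For an in-line slider-crank, x = r cosθ + √(L² − r² sin²θ), so v = −rω sinθ·[1 + r cosθ/√(L² − r² sin²θ)].
With r = 0.0871 m, L = 0.4131 m, θ = 98.8°: √(L² − r² sin²θ) = 0.40403 m.
v = −0.0871·6.8·0.98823·[1 + 0.0871·-0.15299/0.40403] = -0.566 m/s.
|v| = 0.566 m/s.

0.566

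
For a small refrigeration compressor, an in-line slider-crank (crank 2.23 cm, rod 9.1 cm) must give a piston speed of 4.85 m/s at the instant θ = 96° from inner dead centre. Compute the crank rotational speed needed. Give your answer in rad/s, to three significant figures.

225

For an in-line slider-crank, |v_piston| = rω|sinθ|·[1 + r cosθ/√(L² − r² sin²θ)].
With r = 0.0223 m, L = 0.091 m, θ = 96°: the bracketed kinematic factor |dx/dθ| = 0.021592 m.
ω = v/|dx/dθ| = 4.85/0.021592 = 224.62 rad/s.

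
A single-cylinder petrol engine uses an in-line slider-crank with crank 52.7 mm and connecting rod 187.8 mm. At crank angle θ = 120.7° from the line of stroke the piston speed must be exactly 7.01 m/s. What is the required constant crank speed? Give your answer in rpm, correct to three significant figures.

1730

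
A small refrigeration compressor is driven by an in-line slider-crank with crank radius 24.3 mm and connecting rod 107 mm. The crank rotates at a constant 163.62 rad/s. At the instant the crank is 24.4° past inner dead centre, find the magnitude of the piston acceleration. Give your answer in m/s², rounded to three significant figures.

ω = 163.6 rad/s
x(θ) = r cosθ + √(L² − r² sin²θ); with ω constant, a = ω²·d²x/dθ².
d²x/dθ² = −r cosθ − r²(cos2θ)/√u − r⁴ sin²2θ/(4u^{3/2}),  u = L² − r² sin²θ = 0.0113482 m².
Substituting r = 0.0243 m, L = 0.107 m, θ = 24.4°: d²x/dθ² = -0.025822 m.
a = ω²·d²x/dθ² = (163.6)²·(-0.025822) = -691.28 m/s²;  |a| = 691.28 m/s².

691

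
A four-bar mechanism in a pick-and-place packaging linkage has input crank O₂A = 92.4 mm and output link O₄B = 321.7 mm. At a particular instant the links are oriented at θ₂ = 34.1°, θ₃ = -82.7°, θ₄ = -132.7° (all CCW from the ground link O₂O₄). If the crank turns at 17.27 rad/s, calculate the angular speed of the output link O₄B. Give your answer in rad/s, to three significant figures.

5.78

ω₂ = 17.27 rad/s
Differentiating the loop-closure r₂e^{iθ₂}+r₃e^{iθ₃}=r₁+r₄e^{iθ₄} gives r₂ω₂e^{iθ₂}+r₃ω₃e^{iθ₃}=r₄ω₄e^{iθ₄}.
Eliminating the other unknown: ω₄ = r₂ω₂ sin(θ₂−θ₃) / [r₄ sin(θ₄−θ₃)].
Numerator sine = +0.89259; denominator sine = -0.76604.
Result = 0.0924·17.27·(+0.89259) / (0.3217·(-0.76604)) = -5.7798 rad/s; magnitude 5.7798 rad/s.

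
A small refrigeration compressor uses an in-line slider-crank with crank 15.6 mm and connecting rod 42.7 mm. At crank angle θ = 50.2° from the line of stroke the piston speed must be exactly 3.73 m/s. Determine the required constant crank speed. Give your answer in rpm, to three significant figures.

2390

For an in-line slider-crank, |v_piston| = rω|sinθ|·[1 + r cosθ/√(L² − r² sin²θ)].
With r = 0.0156 m, L = 0.0427 m, θ = 50.2°: the bracketed kinematic factor |dx/dθ| = 0.014905 m.
ω = v/|dx/dθ| = 3.73/0.014905 = 250.24 rad/s.
N = 60ω/(2π) = 2389.7 rpm.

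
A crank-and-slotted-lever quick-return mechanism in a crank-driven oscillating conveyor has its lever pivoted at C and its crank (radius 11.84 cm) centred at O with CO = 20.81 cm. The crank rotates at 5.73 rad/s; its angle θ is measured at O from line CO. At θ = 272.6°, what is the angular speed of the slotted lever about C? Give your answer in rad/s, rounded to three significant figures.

1.46

ω = 5.73 rad/s
Crank pin A relative to C: A = (d + r cosθ, r sinθ); lever angle φ = atan2(r sinθ, d + r cosθ).
Differentiating tanφ: φ̇ = rω(d cosθ + r)/(d² + r² + 2dr cosθ).
d² + r² + 2dr cosθ = |CA|² = 0.0595596 m²;  d cosθ + r = +0.12784 m.
|ω_lever| = |0.1184·5.73·+0.12784| / 0.0595596 = 1.4562 rad/s.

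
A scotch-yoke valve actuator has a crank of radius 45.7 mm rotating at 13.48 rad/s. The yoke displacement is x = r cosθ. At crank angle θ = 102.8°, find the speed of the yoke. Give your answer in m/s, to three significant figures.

0.601

ω = 13.48 rad/s
x = r cosθ ⇒ ẋ = −rω sinθ.
|v| = rω|sinθ| = 0.0457·13.48·|sin 102.8°| = 0.60073 m/s.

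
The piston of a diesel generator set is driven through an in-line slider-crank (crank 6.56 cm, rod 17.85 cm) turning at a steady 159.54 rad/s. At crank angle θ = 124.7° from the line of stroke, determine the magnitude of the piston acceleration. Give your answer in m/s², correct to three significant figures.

1160

ω = 159.5 rad/s
x(θ) = r cosθ + √(L² − r² sin²θ); with ω constant, a = ω²·d²x/dθ².
d²x/dθ² = −r cosθ − r²(cos2θ)/√u − r⁴ sin²2θ/(4u^{3/2}),  u = L² − r² sin²θ = 0.0289535 m².
Substituting r = 0.0656 m, L = 0.1785 m, θ = 124.7°: d²x/dθ² = +0.04542 m.
a = ω²·d²x/dθ² = (159.5)²·(+0.04542) = +1156.1 m/s²;  |a| = 1156.1 m/s².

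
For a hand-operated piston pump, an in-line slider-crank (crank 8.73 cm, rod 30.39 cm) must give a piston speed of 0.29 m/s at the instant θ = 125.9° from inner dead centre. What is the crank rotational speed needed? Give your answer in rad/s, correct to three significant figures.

For an in-line slider-crank, |v_piston| = rω|sinθ|·[1 + r cosθ/√(L² − r² sin²θ)].
With r = 0.0873 m, L = 0.3039 m, θ = 125.9°: the bracketed kinematic factor |dx/dθ| = 0.058469 m.
ω = v/|dx/dθ| = 0.29/0.058469 = 4.9599 rad/s.

4.96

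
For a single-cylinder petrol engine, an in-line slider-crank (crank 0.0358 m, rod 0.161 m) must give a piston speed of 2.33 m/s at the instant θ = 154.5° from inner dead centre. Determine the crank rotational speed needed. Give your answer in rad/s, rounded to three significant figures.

189

For an in-line slider-crank, |v_piston| = rω|sinθ|·[1 + r cosθ/√(L² − r² sin²θ)].
With r = 0.0358 m, L = 0.161 m, θ = 154.5°: the bracketed kinematic factor |dx/dθ| = 0.012305 m.
ω = v/|dx/dθ| = 2.33/0.012305 = 189.36 rad/s.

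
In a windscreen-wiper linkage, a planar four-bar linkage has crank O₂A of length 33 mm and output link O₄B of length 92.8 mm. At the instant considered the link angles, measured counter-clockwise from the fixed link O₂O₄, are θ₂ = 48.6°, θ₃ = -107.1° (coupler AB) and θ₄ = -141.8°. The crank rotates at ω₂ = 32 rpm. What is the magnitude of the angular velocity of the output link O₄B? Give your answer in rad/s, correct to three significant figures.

0.861

ω₂ = 3.351 rad/s (from 32 rpm).
Differentiating the loop-closure r₂e^{iθ₂}+r₃e^{iθ₃}=r₁+r₄e^{iθ₄} gives r₂ω₂e^{iθ₂}+r₃ω₃e^{iθ₃}=r₄ω₄e^{iθ₄}.
Eliminating the other unknown: ω₄ = r₂ω₂ sin(θ₂−θ₃) / [r₄ sin(θ₄−θ₃)].
Numerator sine = +0.41151; denominator sine = -0.56928.
Result = 0.033·3.351·(+0.41151) / (0.0928·(-0.56928)) = -0.8614 rad/s; magnitude 0.8614 rad/s.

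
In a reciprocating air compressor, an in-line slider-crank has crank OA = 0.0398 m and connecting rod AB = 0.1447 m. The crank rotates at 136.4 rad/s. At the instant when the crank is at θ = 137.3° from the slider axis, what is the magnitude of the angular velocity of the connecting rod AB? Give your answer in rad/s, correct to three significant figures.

28.1

ω = 136.4 rad/s
The rod makes angle φ with the slider axis where L sinφ = r sinθ; differentiating, L cosφ·φ̇ = r ω cosθ.
L cosφ = √(L² − r² sin²θ) = 0.14216 m.
|ω_rod| = r ω |cosθ| / √(L² − r² sin²θ) = 0.0398·136.4·0.73491/0.14216 = 28.064 rad/s.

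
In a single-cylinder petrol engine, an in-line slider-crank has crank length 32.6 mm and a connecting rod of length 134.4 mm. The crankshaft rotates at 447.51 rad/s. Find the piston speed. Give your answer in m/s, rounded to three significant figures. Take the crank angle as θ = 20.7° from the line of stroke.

6.33

ω = 447.5 rad/s
For an in-line slider-crank, x = r cosθ + √(L² − r² sin²θ), so v = −rω sinθ·[1 + r cosθ/√(L² − r² sin²θ)].
With r = 0.0326 m, L = 0.1344 m, θ = 20.7°: √(L² − r² sin²θ) = 0.13391 m.
v = −0.0326·447.5·0.35347·[1 + 0.0326·0.93544/0.13391] = -6.3312 m/s.
|v| = 6.3312 m/s.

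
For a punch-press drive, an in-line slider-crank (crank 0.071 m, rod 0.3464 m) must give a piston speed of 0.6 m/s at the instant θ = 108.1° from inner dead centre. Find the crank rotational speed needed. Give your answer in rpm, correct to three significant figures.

For an in-line slider-crank, |v_piston| = rω|sinθ|·[1 + r cosθ/√(L² − r² sin²θ)].
With r = 0.071 m, L = 0.3464 m, θ = 108.1°: the bracketed kinematic factor |dx/dθ| = 0.063105 m.
ω = v/|dx/dθ| = 0.6/0.063105 = 9.5079 rad/s.
N = 60ω/(2π) = 90.794 rpm.

90.8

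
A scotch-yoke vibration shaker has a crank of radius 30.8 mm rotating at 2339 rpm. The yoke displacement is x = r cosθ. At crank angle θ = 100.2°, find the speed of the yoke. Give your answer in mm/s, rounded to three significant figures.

ω = 244.9 rad/s (from 2339 rpm).
x = r cosθ ⇒ ẋ = −rω sinθ.
|v| = rω|sinθ| = 0.0308·244.9·|sin 100.2°| = 7.4249 m/s = 7424.9 mm/s.

7420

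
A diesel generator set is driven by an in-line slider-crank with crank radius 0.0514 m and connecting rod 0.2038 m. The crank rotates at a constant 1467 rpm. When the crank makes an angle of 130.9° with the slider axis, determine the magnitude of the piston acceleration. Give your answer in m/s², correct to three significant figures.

ω = 2π·1467/60 = 153.6 rad/s
x(θ) = r cosθ + √(L² − r² sin²θ); with ω constant, a = ω²·d²x/dθ².
d²x/dθ² = −r cosθ − r²(cos2θ)/√u − r⁴ sin²2θ/(4u^{3/2}),  u = L² − r² sin²θ = 0.0400251 m².
Substituting r = 0.0514 m, L = 0.2038 m, θ = 130.9°: d²x/dθ² = +0.035324 m.
a = ω²·d²x/dθ² = (153.6)²·(+0.035324) = +833.65 m/s²;  |a| = 833.65 m/s².

834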